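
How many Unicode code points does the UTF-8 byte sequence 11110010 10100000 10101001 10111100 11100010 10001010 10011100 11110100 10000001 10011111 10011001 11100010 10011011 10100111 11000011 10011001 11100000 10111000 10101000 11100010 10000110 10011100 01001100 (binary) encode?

Byte at offset 0: 0xF2 = 11110010 → 4-byte char (#1). Advance 4.
Byte at offset 4: 0xE2 = 11100010 → 3-byte char (#2). Advance 3.
Byte at offset 7: 0xF4 = 11110100 → 4-byte char (#3). Advance 4.
Byte at offset 11: 0xE2 = 11100010 → 3-byte char (#4). Advance 3.
Byte at offset 14: 0xC3 = 11000011 → 2-byte char (#5). Advance 2.
Byte at offset 16: 0xE0 = 11100000 → 3-byte char (#6). Advance 3.
Byte at offset 19: 0xE2 = 11100010 → 3-byte char (#7). Advance 3.
Byte at offset 22: 0x4C = 01001100 → 1-byte char (#8). Advance 1.
Reached end at offset 23 after 8 code points.

8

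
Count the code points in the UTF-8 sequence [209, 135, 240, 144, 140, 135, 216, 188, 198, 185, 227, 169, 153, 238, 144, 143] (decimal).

Byte at offset 0: 0xD1 = 11010001 → 2-byte char (#1). Advance 2.
Byte at offset 2: 0xF0 = 11110000 → 4-byte char (#2). Advance 4.
Byte at offset 6: 0xD8 = 11011000 → 2-byte char (#3). Advance 2.
Byte at offset 8: 0xC6 = 11000110 → 2-byte char (#4). Advance 2.
Byte at offset 10: 0xE3 = 11100011 → 3-byte char (#5). Advance 3.
Byte at offset 13: 0xEE = 11101110 → 3-byte char (#6). Advance 3.
Reached end at offset 16 after 6 code points.

6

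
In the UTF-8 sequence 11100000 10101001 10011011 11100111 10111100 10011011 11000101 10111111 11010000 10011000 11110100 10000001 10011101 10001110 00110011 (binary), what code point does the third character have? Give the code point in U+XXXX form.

Offset 0: leading byte 0xE0 = 11100000 → 3-byte char #1 = E0 A9 9B.
Offset 3: leading byte 0xE7 = 11100111 → 3-byte char #2 = E7 BC 9B.
Offset 6: leading byte 0xC5 = 11000101 → 2-byte char #3 = C5 BF.
Leading byte 0xC5 = 11000101 matches 110xxxxx → 2-byte sequence.
Byte 1: 0xC5 = 11000101, payload 00101 (5 bits).
Byte 2: 0xBF = 10111111 (10xxxxxx ✓), payload 111111.
Concatenate: 00101111111 = 0x17F (11 bits → U+017F).

U+017F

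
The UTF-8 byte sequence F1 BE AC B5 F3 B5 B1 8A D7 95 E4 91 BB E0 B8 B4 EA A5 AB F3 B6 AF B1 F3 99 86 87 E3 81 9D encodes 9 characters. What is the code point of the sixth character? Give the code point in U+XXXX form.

U+A96B

Offset 0: leading byte 0xF1 = 11110001 → 4-byte char #1 = F1 BE AC B5.
Offset 4: leading byte 0xF3 = 11110011 → 4-byte char #2 = F3 B5 B1 8A.
Offset 8: leading byte 0xD7 = 11010111 → 2-byte char #3 = D7 95.
Offset 10: leading byte 0xE4 = 11100100 → 3-byte char #4 = E4 91 BB.
Offset 13: leading byte 0xE0 = 11100000 → 3-byte char #5 = E0 B8 B4.
Offset 16: leading byte 0xEA = 11101010 → 3-byte char #6 = EA A5 AB.
Leading byte 0xEA = 11101010 matches 1110xxxx → 3-byte sequence.
Byte 1: 0xEA = 11101010, payload 1010 (4 bits).
Byte 2: 0xA5 = 10100101 (10xxxxxx ✓), payload 100101.
Byte 3: 0xAB = 10101011 (10xxxxxx ✓), payload 101011.
Concatenate: 1010100101101011 = 0xA96B (16 bits → U+A96B).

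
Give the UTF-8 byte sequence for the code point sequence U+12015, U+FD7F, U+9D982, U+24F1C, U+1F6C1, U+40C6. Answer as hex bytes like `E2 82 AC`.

U+12015: 4-byte form → F0 92 80 95.
U+FD7F: 3-byte form → EF B5 BF.
U+9D982: 4-byte form → F2 9D A6 82.
U+24F1C: 4-byte form → F0 A4 BC 9C.
U+1F6C1: 4-byte form → F0 9F 9B 81.
U+40C6: 3-byte form → E4 83 86.
Concatenated (22 bytes): F0 92 80 95 EF B5 BF F2 9D A6 82 F0 A4 BC 9C F0 9F 9B 81 E4 83 86.

F0 92 80 95 EF B5 BF F2 9D A6 82 F0 A4 BC 9C F0 9F 9B 81 E4 83 86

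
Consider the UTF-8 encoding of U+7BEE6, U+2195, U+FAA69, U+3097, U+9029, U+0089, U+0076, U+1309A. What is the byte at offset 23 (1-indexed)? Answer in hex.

0x82

1-indexed offset 23 is 0-indexed offset 22.
U+7BEE6 → 4-byte form F1 BB BB A6 at offsets 0–3.
U+2195 → 3-byte form E2 86 95 at offsets 4–6.
U+FAA69 → 4-byte form F3 BA A9 A9 at offsets 7–10.
U+3097 → 3-byte form E3 82 97 at offsets 11–13.
U+9029 → 3-byte form E9 80 A9 at offsets 14–16.
U+0089 → 2-byte form C2 89 at offsets 17–18.
U+0076 → 1-byte form 76 at offsets 19–19.
U+1309A → 4-byte form F0 93 82 9A at offsets 20–23.
Offset 22 falls in char 8's range; it's byte 3 of F0 93 82 9A = 0x82.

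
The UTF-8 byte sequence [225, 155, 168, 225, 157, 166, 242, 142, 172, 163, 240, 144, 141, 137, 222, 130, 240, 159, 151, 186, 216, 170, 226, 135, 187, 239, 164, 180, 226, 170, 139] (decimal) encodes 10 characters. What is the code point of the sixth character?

Offset 0: leading byte 0xE1 = 11100001 → 3-byte char #1 = E1 9B A8.
Offset 3: leading byte 0xE1 = 11100001 → 3-byte char #2 = E1 9D A6.
Offset 6: leading byte 0xF2 = 11110010 → 4-byte char #3 = F2 8E AC A3.
Offset 10: leading byte 0xF0 = 11110000 → 4-byte char #4 = F0 90 8D 89.
Offset 14: leading byte 0xDE = 11011110 → 2-byte char #5 = DE 82.
Offset 16: leading byte 0xF0 = 11110000 → 4-byte char #6 = F0 9F 97 BA.
Leading byte 0xF0 = 11110000 matches 11110xxx → 4-byte sequence.
Byte 1: 0xF0 = 11110000, payload 000 (3 bits).
Byte 2: 0x9F = 10011111 (10xxxxxx ✓), payload 011111.
Byte 3: 0x97 = 10010111 (10xxxxxx ✓), payload 010111.
Byte 4: 0xBA = 10111010 (10xxxxxx ✓), payload 111010.
Concatenate: 000011111010111111010 = 0x1F5FA (21 bits → U+1F5FA).

U+1F5FA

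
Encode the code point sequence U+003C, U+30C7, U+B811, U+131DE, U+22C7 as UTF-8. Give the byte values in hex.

U+003C: 1-byte form → 3C.
U+30C7: 3-byte form → E3 83 87.
U+B811: 3-byte form → EB A0 91.
U+131DE: 4-byte form → F0 93 87 9E.
U+22C7: 3-byte form → E2 8B 87.
Concatenated (14 bytes): 3C E3 83 87 EB A0 91 F0 93 87 9E E2 8B 87.

3C E3 83 87 EB A0 91 F0 93 87 9E E2 8B 87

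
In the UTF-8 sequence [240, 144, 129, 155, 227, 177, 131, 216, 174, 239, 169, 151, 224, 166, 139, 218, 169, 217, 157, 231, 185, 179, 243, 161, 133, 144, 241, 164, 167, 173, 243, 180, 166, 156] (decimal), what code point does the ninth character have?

U+E1150

Offset 0: leading byte 0xF0 = 11110000 → 4-byte char #1 = F0 90 81 9B.
Offset 4: leading byte 0xE3 = 11100011 → 3-byte char #2 = E3 B1 83.
Offset 7: leading byte 0xD8 = 11011000 → 2-byte char #3 = D8 AE.
Offset 9: leading byte 0xEF = 11101111 → 3-byte char #4 = EF A9 97.
Offset 12: leading byte 0xE0 = 11100000 → 3-byte char #5 = E0 A6 8B.
Offset 15: leading byte 0xDA = 11011010 → 2-byte char #6 = DA A9.
Offset 17: leading byte 0xD9 = 11011001 → 2-byte char #7 = D9 9D.
Offset 19: leading byte 0xE7 = 11100111 → 3-byte char #8 = E7 B9 B3.
Offset 22: leading byte 0xF3 = 11110011 → 4-byte char #9 = F3 A1 85 90.
Leading byte 0xF3 = 11110011 matches 11110xxx → 4-byte sequence.
Byte 1: 0xF3 = 11110011, payload 011 (3 bits).
Byte 2: 0xA1 = 10100001 (10xxxxxx ✓), payload 100001.
Byte 3: 0x85 = 10000101 (10xxxxxx ✓), payload 000101.
Byte 4: 0x90 = 10010000 (10xxxxxx ✓), payload 010000.
Concatenate: 011100001000101010000 = 0xE1150 (21 bits → U+E1150).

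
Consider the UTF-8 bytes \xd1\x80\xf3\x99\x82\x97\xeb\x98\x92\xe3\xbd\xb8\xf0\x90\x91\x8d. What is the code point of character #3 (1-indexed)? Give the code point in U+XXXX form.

Offset 0: leading byte 0xD1 = 11010001 → 2-byte char #1 = D1 80.
Offset 2: leading byte 0xF3 = 11110011 → 4-byte char #2 = F3 99 82 97.
Offset 6: leading byte 0xEB = 11101011 → 3-byte char #3 = EB 98 92.
Leading byte 0xEB = 11101011 matches 1110xxxx → 3-byte sequence.
Byte 1: 0xEB = 11101011, payload 1011 (4 bits).
Byte 2: 0x98 = 10011000 (10xxxxxx ✓), payload 011000.
Byte 3: 0x92 = 10010010 (10xxxxxx ✓), payload 010010.
Concatenate: 1011011000010010 = 0xB612 (16 bits → U+B612).

U+B612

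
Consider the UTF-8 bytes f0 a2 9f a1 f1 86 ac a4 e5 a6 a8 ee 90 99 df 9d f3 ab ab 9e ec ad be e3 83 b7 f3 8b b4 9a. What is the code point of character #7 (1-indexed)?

Offset 0: leading byte 0xF0 = 11110000 → 4-byte char #1 = F0 A2 9F A1.
Offset 4: leading byte 0xF1 = 11110001 → 4-byte char #2 = F1 86 AC A4.
Offset 8: leading byte 0xE5 = 11100101 → 3-byte char #3 = E5 A6 A8.
Offset 11: leading byte 0xEE = 11101110 → 3-byte char #4 = EE 90 99.
Offset 14: leading byte 0xDF = 11011111 → 2-byte char #5 = DF 9D.
Offset 16: leading byte 0xF3 = 11110011 → 4-byte char #6 = F3 AB AB 9E.
Offset 20: leading byte 0xEC = 11101100 → 3-byte char #7 = EC AD BE.
Leading byte 0xEC = 11101100 matches 1110xxxx → 3-byte sequence.
Byte 1: 0xEC = 11101100, payload 1100 (4 bits).
Byte 2: 0xAD = 10101101 (10xxxxxx ✓), payload 101101.
Byte 3: 0xBE = 10111110 (10xxxxxx ✓), payload 111110.
Concatenate: 1100101101111110 = 0xCB7E (16 bits → U+CB7E).

U+CB7E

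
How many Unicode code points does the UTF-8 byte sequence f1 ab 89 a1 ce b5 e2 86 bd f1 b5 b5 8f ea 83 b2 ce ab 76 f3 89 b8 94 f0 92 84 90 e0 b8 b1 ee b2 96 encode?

11

Byte at offset 0: 0xF1 = 11110001 → 4-byte char (#1). Advance 4.
Byte at offset 4: 0xCE = 11001110 → 2-byte char (#2). Advance 2.
Byte at offset 6: 0xE2 = 11100010 → 3-byte char (#3). Advance 3.
Byte at offset 9: 0xF1 = 11110001 → 4-byte char (#4). Advance 4.
Byte at offset 13: 0xEA = 11101010 → 3-byte char (#5). Advance 3.
Byte at offset 16: 0xCE = 11001110 → 2-byte char (#6). Advance 2.
Byte at offset 18: 0x76 = 01110110 → 1-byte char (#7). Advance 1.
Byte at offset 19: 0xF3 = 11110011 → 4-byte char (#8). Advance 4.
Byte at offset 23: 0xF0 = 11110000 → 4-byte char (#9). Advance 4.
Byte at offset 27: 0xE0 = 11100000 → 3-byte char (#10). Advance 3.
Byte at offset 30: 0xEE = 11101110 → 3-byte char (#11). Advance 3.
Reached end at offset 33 after 11 code points.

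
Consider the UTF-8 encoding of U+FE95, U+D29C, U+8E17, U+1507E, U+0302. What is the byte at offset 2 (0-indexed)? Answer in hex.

0x95

U+FE95 → 3-byte form EF BA 95 at offsets 0–2.
Offset 2 falls in char 1's range; it's byte 3 of EF BA 95 = 0x95.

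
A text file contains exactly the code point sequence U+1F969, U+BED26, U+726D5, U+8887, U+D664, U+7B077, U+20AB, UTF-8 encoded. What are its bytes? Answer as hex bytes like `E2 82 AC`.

U+1F969: 4-byte form → F0 9F A5 A9.
U+BED26: 4-byte form → F2 BE B4 A6.
U+726D5: 4-byte form → F1 B2 9B 95.
U+8887: 3-byte form → E8 A2 87.
U+D664: 3-byte form → ED 99 A4.
U+7B077: 4-byte form → F1 BB 81 B7.
U+20AB: 3-byte form → E2 82 AB.
Concatenated (25 bytes): F0 9F A5 A9 F2 BE B4 A6 F1 B2 9B 95 E8 A2 87 ED 99 A4 F1 BB 81 B7 E2 82 AB.

F0 9F A5 A9 F2 BE B4 A6 F1 B2 9B 95 E8 A2 87 ED 99 A4 F1 BB 81 B7 E2 82 AB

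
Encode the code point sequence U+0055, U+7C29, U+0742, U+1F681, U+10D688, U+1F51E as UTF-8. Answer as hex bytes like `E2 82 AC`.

U+0055: 1-byte form → 55.
U+7C29: 3-byte form → E7 B0 A9.
U+0742: 2-byte form → DD 82.
U+1F681: 4-byte form → F0 9F 9A 81.
U+10D688: 4-byte form → F4 8D 9A 88.
U+1F51E: 4-byte form → F0 9F 94 9E.
Concatenated (18 bytes): 55 E7 B0 A9 DD 82 F0 9F 9A 81 F4 8D 9A 88 F0 9F 94 9E.

55 E7 B0 A9 DD 82 F0 9F 9A 81 F4 8D 9A 88 F0 9F 94 9E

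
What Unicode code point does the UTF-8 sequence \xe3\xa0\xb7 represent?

U+3837

Leading byte 0xE3 = 11100011 matches 1110xxxx → 3-byte sequence.
Byte 1: 0xE3 = 11100011, payload 0011 (4 bits).
Byte 2: 0xA0 = 10100000 (10xxxxxx ✓), payload 100000.
Byte 3: 0xB7 = 10110111 (10xxxxxx ✓), payload 110111.
Concatenate: 0011100000110111 = 0x3837 (16 bits → U+3837).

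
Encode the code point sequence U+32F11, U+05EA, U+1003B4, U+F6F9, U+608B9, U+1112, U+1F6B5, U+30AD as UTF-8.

F0 B2 BC 91 D7 AA F4 80 8E B4 EF 9B B9 F1 A0 A2 B9 E1 84 92 F0 9F 9A B5 E3 82 AD

U+32F11: 4-byte form → F0 B2 BC 91.
U+05EA: 2-byte form → D7 AA.
U+1003B4: 4-byte form → F4 80 8E B4.
U+F6F9: 3-byte form → EF 9B B9.
U+608B9: 4-byte form → F1 A0 A2 B9.
U+1112: 3-byte form → E1 84 92.
U+1F6B5: 4-byte form → F0 9F 9A B5.
U+30AD: 3-byte form → E3 82 AD.
Concatenated (27 bytes): F0 B2 BC 91 D7 AA F4 80 8E B4 EF 9B B9 F1 A0 A2 B9 E1 84 92 F0 9F 9A B5 E3 82 AD.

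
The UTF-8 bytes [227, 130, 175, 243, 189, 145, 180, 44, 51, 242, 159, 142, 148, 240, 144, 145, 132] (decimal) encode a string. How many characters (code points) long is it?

Byte at offset 0: 0xE3 = 11100011 → 3-byte char (#1). Advance 3.
Byte at offset 3: 0xF3 = 11110011 → 4-byte char (#2). Advance 4.
Byte at offset 7: 0x2C = 00101100 → 1-byte char (#3). Advance 1.
Byte at offset 8: 0x33 = 00110011 → 1-byte char (#4). Advance 1.
Byte at offset 9: 0xF2 = 11110010 → 4-byte char (#5). Advance 4.
Byte at offset 13: 0xF0 = 11110000 → 4-byte char (#6). Advance 4.
Reached end at offset 17 after 6 code points.

6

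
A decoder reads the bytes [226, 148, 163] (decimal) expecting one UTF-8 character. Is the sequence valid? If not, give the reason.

Leading byte 0xE2 = 11100010 → 3-byte form.
Continuation bytes 0x94=10010100, 0xA3=10100011 all match 10xxxxxx.
Decoded value 0x2523 is ≥ 0x800 (shortest form) and not a surrogate.

valid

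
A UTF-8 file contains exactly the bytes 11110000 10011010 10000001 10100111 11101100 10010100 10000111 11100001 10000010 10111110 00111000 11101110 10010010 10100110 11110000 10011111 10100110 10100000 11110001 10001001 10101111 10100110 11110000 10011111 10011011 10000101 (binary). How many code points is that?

8

Byte at offset 0: 0xF0 = 11110000 → 4-byte char (#1). Advance 4.
Byte at offset 4: 0xEC = 11101100 → 3-byte char (#2). Advance 3.
Byte at offset 7: 0xE1 = 11100001 → 3-byte char (#3). Advance 3.
Byte at offset 10: 0x38 = 00111000 → 1-byte char (#4). Advance 1.
Byte at offset 11: 0xEE = 11101110 → 3-byte char (#5). Advance 3.
Byte at offset 14: 0xF0 = 11110000 → 4-byte char (#6). Advance 4.
Byte at offset 18: 0xF1 = 11110001 → 4-byte char (#7). Advance 4.
Byte at offset 22: 0xF0 = 11110000 → 4-byte char (#8). Advance 4.
Reached end at offset 26 after 8 code points.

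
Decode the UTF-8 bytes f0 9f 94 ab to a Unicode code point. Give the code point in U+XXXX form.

Leading byte 0xF0 = 11110000 matches 11110xxx → 4-byte sequence.
Byte 1: 0xF0 = 11110000, payload 000 (3 bits).
Byte 2: 0x9F = 10011111 (10xxxxxx ✓), payload 011111.
Byte 3: 0x94 = 10010100 (10xxxxxx ✓), payload 010100.
Byte 4: 0xAB = 10101011 (10xxxxxx ✓), payload 101011.
Concatenate: 000011111010100101011 = 0x1F52B (21 bits → U+1F52B).

U+1F52B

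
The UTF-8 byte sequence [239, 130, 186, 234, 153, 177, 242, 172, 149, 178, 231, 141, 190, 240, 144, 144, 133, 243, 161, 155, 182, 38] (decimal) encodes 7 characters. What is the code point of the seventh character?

U+0026

Offset 0: leading byte 0xEF = 11101111 → 3-byte char #1 = EF 82 BA.
Offset 3: leading byte 0xEA = 11101010 → 3-byte char #2 = EA 99 B1.
Offset 6: leading byte 0xF2 = 11110010 → 4-byte char #3 = F2 AC 95 B2.
Offset 10: leading byte 0xE7 = 11100111 → 3-byte char #4 = E7 8D BE.
Offset 13: leading byte 0xF0 = 11110000 → 4-byte char #5 = F0 90 90 85.
Offset 17: leading byte 0xF3 = 11110011 → 4-byte char #6 = F3 A1 9B B6.
Offset 21: leading byte 0x26 = 00100110 → 1-byte char #7 = 26.
Leading byte 0x26 = 00100110 matches 0xxxxxxx → 1-byte sequence.
Byte 1: 0x26 = 00100110, payload 0100110 (7 bits).
Concatenate: 0100110 = 0x26 (7 bits → U+0026).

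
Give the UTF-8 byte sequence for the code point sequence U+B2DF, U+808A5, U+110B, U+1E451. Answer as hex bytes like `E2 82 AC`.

EB 8B 9F F2 80 A2 A5 E1 84 8B F0 9E 91 91

U+B2DF: 3-byte form → EB 8B 9F.
U+808A5: 4-byte form → F2 80 A2 A5.
U+110B: 3-byte form → E1 84 8B.
U+1E451: 4-byte form → F0 9E 91 91.
Concatenated (14 bytes): EB 8B 9F F2 80 A2 A5 E1 84 8B F0 9E 91 91.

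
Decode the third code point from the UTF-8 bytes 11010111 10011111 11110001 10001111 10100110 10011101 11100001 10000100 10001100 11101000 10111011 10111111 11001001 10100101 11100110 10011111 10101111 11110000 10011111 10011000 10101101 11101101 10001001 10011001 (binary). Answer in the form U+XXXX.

Offset 0: leading byte 0xD7 = 11010111 → 2-byte char #1 = D7 9F.
Offset 2: leading byte 0xF1 = 11110001 → 4-byte char #2 = F1 8F A6 9D.
Offset 6: leading byte 0xE1 = 11100001 → 3-byte char #3 = E1 84 8C.
Leading byte 0xE1 = 11100001 matches 1110xxxx → 3-byte sequence.
Byte 1: 0xE1 = 11100001, payload 0001 (4 bits).
Byte 2: 0x84 = 10000100 (10xxxxxx ✓), payload 000100.
Byte 3: 0x8C = 10001100 (10xxxxxx ✓), payload 001100.
Concatenate: 0001000100001100 = 0x110C (16 bits → U+110C).

U+110C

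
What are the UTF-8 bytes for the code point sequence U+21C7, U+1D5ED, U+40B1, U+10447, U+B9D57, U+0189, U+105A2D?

E2 87 87 F0 9D 97 AD E4 82 B1 F0 90 91 87 F2 B9 B5 97 C6 89 F4 85 A8 AD

U+21C7: 3-byte form → E2 87 87.
U+1D5ED: 4-byte form → F0 9D 97 AD.
U+40B1: 3-byte form → E4 82 B1.
U+10447: 4-byte form → F0 90 91 87.
U+B9D57: 4-byte form → F2 B9 B5 97.
U+0189: 2-byte form → C6 89.
U+105A2D: 4-byte form → F4 85 A8 AD.
Concatenated (24 bytes): E2 87 87 F0 9D 97 AD E4 82 B1 F0 90 91 87 F2 B9 B5 97 C6 89 F4 85 A8 AD.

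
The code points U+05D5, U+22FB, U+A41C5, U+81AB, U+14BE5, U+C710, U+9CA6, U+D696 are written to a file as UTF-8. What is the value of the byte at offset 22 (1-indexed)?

1-indexed offset 22 is 0-indexed offset 21.
U+05D5 → 2-byte form D7 95 at offsets 0–1.
U+22FB → 3-byte form E2 8B BB at offsets 2–4.
U+A41C5 → 4-byte form F2 A4 87 85 at offsets 5–8.
U+81AB → 3-byte form E8 86 AB at offsets 9–11.
U+14BE5 → 4-byte form F0 94 AF A5 at offsets 12–15.
U+C710 → 3-byte form EC 9C 90 at offsets 16–18.
U+9CA6 → 3-byte form E9 B2 A6 at offsets 19–21.
Offset 21 falls in char 7's range; it's byte 3 of E9 B2 A6 = 0xA6.

0xA6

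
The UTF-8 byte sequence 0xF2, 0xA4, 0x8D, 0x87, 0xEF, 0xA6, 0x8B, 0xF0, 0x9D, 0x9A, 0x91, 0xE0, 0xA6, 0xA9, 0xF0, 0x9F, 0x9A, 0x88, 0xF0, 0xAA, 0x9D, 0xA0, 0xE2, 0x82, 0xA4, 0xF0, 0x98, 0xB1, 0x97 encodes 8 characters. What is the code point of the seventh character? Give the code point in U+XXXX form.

U+20A4

Offset 0: leading byte 0xF2 = 11110010 → 4-byte char #1 = F2 A4 8D 87.
Offset 4: leading byte 0xEF = 11101111 → 3-byte char #2 = EF A6 8B.
Offset 7: leading byte 0xF0 = 11110000 → 4-byte char #3 = F0 9D 9A 91.
Offset 11: leading byte 0xE0 = 11100000 → 3-byte char #4 = E0 A6 A9.
Offset 14: leading byte 0xF0 = 11110000 → 4-byte char #5 = F0 9F 9A 88.
Offset 18: leading byte 0xF0 = 11110000 → 4-byte char #6 = F0 AA 9D A0.
Offset 22: leading byte 0xE2 = 11100010 → 3-byte char #7 = E2 82 A4.
Leading byte 0xE2 = 11100010 matches 1110xxxx → 3-byte sequence.
Byte 1: 0xE2 = 11100010, payload 0010 (4 bits).
Byte 2: 0x82 = 10000010 (10xxxxxx ✓), payload 000010.
Byte 3: 0xA4 = 10100100 (10xxxxxx ✓), payload 100100.
Concatenate: 0010000010100100 = 0x20A4 (16 bits → U+20A4).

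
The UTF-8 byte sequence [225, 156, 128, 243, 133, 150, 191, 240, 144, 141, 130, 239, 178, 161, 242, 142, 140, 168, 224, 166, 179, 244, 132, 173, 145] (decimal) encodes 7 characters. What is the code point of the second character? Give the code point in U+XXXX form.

Offset 0: leading byte 0xE1 = 11100001 → 3-byte char #1 = E1 9C 80.
Offset 3: leading byte 0xF3 = 11110011 → 4-byte char #2 = F3 85 96 BF.
Leading byte 0xF3 = 11110011 matches 11110xxx → 4-byte sequence.
Byte 1: 0xF3 = 11110011, payload 011 (3 bits).
Byte 2: 0x85 = 10000101 (10xxxxxx ✓), payload 000101.
Byte 3: 0x96 = 10010110 (10xxxxxx ✓), payload 010110.
Byte 4: 0xBF = 10111111 (10xxxxxx ✓), payload 111111.
Concatenate: 011000101010110111111 = 0xC55BF (21 bits → U+C55BF).

U+C55BF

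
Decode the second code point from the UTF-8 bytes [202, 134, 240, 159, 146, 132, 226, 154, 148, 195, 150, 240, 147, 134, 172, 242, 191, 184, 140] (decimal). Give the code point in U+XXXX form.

Offset 0: leading byte 0xCA = 11001010 → 2-byte char #1 = CA 86.
Offset 2: leading byte 0xF0 = 11110000 → 4-byte char #2 = F0 9F 92 84.
Leading byte 0xF0 = 11110000 matches 11110xxx → 4-byte sequence.
Byte 1: 0xF0 = 11110000, payload 000 (3 bits).
Byte 2: 0x9F = 10011111 (10xxxxxx ✓), payload 011111.
Byte 3: 0x92 = 10010010 (10xxxxxx ✓), payload 010010.
Byte 4: 0x84 = 10000100 (10xxxxxx ✓), payload 000100.
Concatenate: 000011111010010000100 = 0x1F484 (21 bits → U+1F484).

U+1F484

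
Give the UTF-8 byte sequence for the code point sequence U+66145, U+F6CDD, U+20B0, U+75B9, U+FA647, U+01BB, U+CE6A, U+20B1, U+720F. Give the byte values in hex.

U+66145: 4-byte form → F1 A6 85 85.
U+F6CDD: 4-byte form → F3 B6 B3 9D.
U+20B0: 3-byte form → E2 82 B0.
U+75B9: 3-byte form → E7 96 B9.
U+FA647: 4-byte form → F3 BA 99 87.
U+01BB: 2-byte form → C6 BB.
U+CE6A: 3-byte form → EC B9 AA.
U+20B1: 3-byte form → E2 82 B1.
U+720F: 3-byte form → E7 88 8F.
Concatenated (29 bytes): F1 A6 85 85 F3 B6 B3 9D E2 82 B0 E7 96 B9 F3 BA 99 87 C6 BB EC B9 AA E2 82 B1 E7 88 8F.

F1 A6 85 85 F3 B6 B3 9D E2 82 B0 E7 96 B9 F3 BA 99 87 C6 BB EC B9 AA E2 82 B1 E7 88 8F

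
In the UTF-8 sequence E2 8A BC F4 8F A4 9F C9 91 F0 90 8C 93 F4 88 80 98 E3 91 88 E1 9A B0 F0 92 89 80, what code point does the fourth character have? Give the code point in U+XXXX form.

U+10313

Offset 0: leading byte 0xE2 = 11100010 → 3-byte char #1 = E2 8A BC.
Offset 3: leading byte 0xF4 = 11110100 → 4-byte char #2 = F4 8F A4 9F.
Offset 7: leading byte 0xC9 = 11001001 → 2-byte char #3 = C9 91.
Offset 9: leading byte 0xF0 = 11110000 → 4-byte char #4 = F0 90 8C 93.
Leading byte 0xF0 = 11110000 matches 11110xxx → 4-byte sequence.
Byte 1: 0xF0 = 11110000, payload 000 (3 bits).
Byte 2: 0x90 = 10010000 (10xxxxxx ✓), payload 010000.
Byte 3: 0x8C = 10001100 (10xxxxxx ✓), payload 001100.
Byte 4: 0x93 = 10010011 (10xxxxxx ✓), payload 010011.
Concatenate: 000010000001100010011 = 0x10313 (21 bits → U+10313).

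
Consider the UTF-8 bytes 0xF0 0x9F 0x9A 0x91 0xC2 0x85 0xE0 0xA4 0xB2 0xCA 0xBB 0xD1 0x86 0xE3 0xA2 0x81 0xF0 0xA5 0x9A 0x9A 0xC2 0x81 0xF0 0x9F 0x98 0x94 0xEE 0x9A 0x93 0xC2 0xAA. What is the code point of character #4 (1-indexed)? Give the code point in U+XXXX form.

U+02BB

Offset 0: leading byte 0xF0 = 11110000 → 4-byte char #1 = F0 9F 9A 91.
Offset 4: leading byte 0xC2 = 11000010 → 2-byte char #2 = C2 85.
Offset 6: leading byte 0xE0 = 11100000 → 3-byte char #3 = E0 A4 B2.
Offset 9: leading byte 0xCA = 11001010 → 2-byte char #4 = CA BB.
Leading byte 0xCA = 11001010 matches 110xxxxx → 2-byte sequence.
Byte 1: 0xCA = 11001010, payload 01010 (5 bits).
Byte 2: 0xBB = 10111011 (10xxxxxx ✓), payload 111011.
Concatenate: 01010111011 = 0x2BB (11 bits → U+02BB).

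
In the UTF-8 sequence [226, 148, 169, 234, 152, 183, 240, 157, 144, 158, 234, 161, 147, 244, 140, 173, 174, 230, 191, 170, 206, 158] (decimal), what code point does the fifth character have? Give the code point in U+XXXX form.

Offset 0: leading byte 0xE2 = 11100010 → 3-byte char #1 = E2 94 A9.
Offset 3: leading byte 0xEA = 11101010 → 3-byte char #2 = EA 98 B7.
Offset 6: leading byte 0xF0 = 11110000 → 4-byte char #3 = F0 9D 90 9E.
Offset 10: leading byte 0xEA = 11101010 → 3-byte char #4 = EA A1 93.
Offset 13: leading byte 0xF4 = 11110100 → 4-byte char #5 = F4 8C AD AE.
Leading byte 0xF4 = 11110100 matches 11110xxx → 4-byte sequence.
Byte 1: 0xF4 = 11110100, payload 100 (3 bits).
Byte 2: 0x8C = 10001100 (10xxxxxx ✓), payload 001100.
Byte 3: 0xAD = 10101101 (10xxxxxx ✓), payload 101101.
Byte 4: 0xAE = 10101110 (10xxxxxx ✓), payload 101110.
Concatenate: 100001100101101101110 = 0x10CB6E (21 bits → U+10CB6E).

U+10CB6E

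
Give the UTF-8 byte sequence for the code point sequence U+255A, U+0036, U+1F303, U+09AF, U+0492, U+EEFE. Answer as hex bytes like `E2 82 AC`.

U+255A: 3-byte form → E2 95 9A.
U+0036: 1-byte form → 36.
U+1F303: 4-byte form → F0 9F 8C 83.
U+09AF: 3-byte form → E0 A6 AF.
U+0492: 2-byte form → D2 92.
U+EEFE: 3-byte form → EE BB BE.
Concatenated (16 bytes): E2 95 9A 36 F0 9F 8C 83 E0 A6 AF D2 92 EE BB BE.

E2 95 9A 36 F0 9F 8C 83 E0 A6 AF D2 92 EE BB BE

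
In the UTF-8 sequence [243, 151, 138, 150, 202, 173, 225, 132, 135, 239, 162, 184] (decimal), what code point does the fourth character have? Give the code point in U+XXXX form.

Offset 0: leading byte 0xF3 = 11110011 → 4-byte char #1 = F3 97 8A 96.
Offset 4: leading byte 0xCA = 11001010 → 2-byte char #2 = CA AD.
Offset 6: leading byte 0xE1 = 11100001 → 3-byte char #3 = E1 84 87.
Offset 9: leading byte 0xEF = 11101111 → 3-byte char #4 = EF A2 B8.
Leading byte 0xEF = 11101111 matches 1110xxxx → 3-byte sequence.
Byte 1: 0xEF = 11101111, payload 1111 (4 bits).
Byte 2: 0xA2 = 10100010 (10xxxxxx ✓), payload 100010.
Byte 3: 0xB8 = 10111000 (10xxxxxx ✓), payload 111000.
Concatenate: 1111100010111000 = 0xF8B8 (16 bits → U+F8B8).

U+F8B8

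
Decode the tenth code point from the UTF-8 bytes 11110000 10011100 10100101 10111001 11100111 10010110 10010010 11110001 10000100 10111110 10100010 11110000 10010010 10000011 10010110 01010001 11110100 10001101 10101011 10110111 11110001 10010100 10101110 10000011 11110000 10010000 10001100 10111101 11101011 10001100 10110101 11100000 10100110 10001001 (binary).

Offset 0: leading byte 0xF0 = 11110000 → 4-byte char #1 = F0 9C A5 B9.
Offset 4: leading byte 0xE7 = 11100111 → 3-byte char #2 = E7 96 92.
Offset 7: leading byte 0xF1 = 11110001 → 4-byte char #3 = F1 84 BE A2.
Offset 11: leading byte 0xF0 = 11110000 → 4-byte char #4 = F0 92 83 96.
Offset 15: leading byte 0x51 = 01010001 → 1-byte char #5 = 51.
Offset 16: leading byte 0xF4 = 11110100 → 4-byte char #6 = F4 8D AB B7.
Offset 20: leading byte 0xF1 = 11110001 → 4-byte char #7 = F1 94 AE 83.
Offset 24: leading byte 0xF0 = 11110000 → 4-byte char #8 = F0 90 8C BD.
Offset 28: leading byte 0xEB = 11101011 → 3-byte char #9 = EB 8C B5.
Offset 31: leading byte 0xE0 = 11100000 → 3-byte char #10 = E0 A6 89.
Leading byte 0xE0 = 11100000 matches 1110xxxx → 3-byte sequence.
Byte 1: 0xE0 = 11100000, payload 0000 (4 bits).
Byte 2: 0xA6 = 10100110 (10xxxxxx ✓), payload 100110.
Byte 3: 0x89 = 10001001 (10xxxxxx ✓), payload 001001.
Concatenate: 0000100110001001 = 0x989 (16 bits → U+0989).

U+0989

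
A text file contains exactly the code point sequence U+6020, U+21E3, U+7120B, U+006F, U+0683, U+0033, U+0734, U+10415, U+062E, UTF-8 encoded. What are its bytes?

U+6020: 3-byte form → E6 80 A0.
U+21E3: 3-byte form → E2 87 A3.
U+7120B: 4-byte form → F1 B1 88 8B.
U+006F: 1-byte form → 6F.
U+0683: 2-byte form → DA 83.
U+0033: 1-byte form → 33.
U+0734: 2-byte form → DC B4.
U+10415: 4-byte form → F0 90 90 95.
U+062E: 2-byte form → D8 AE.
Concatenated (22 bytes): E6 80 A0 E2 87 A3 F1 B1 88 8B 6F DA 83 33 DC B4 F0 90 90 95 D8 AE.

E6 80 A0 E2 87 A3 F1 B1 88 8B 6F DA 83 33 DC B4 F0 90 90 95 D8 AE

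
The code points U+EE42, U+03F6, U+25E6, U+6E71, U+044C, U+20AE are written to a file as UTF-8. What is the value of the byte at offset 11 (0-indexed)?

0xD1

U+EE42 → 3-byte form EE B9 82 at offsets 0–2.
U+03F6 → 2-byte form CF B6 at offsets 3–4.
U+25E6 → 3-byte form E2 97 A6 at offsets 5–7.
U+6E71 → 3-byte form E6 B9 B1 at offsets 8–10.
U+044C → 2-byte form D1 8C at offsets 11–12.
Offset 11 falls in char 5's range; it's byte 1 of D1 8C = 0xD1.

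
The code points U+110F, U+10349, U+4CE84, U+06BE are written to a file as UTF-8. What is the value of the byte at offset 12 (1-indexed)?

1-indexed offset 12 is 0-indexed offset 11.
U+110F → 3-byte form E1 84 8F at offsets 0–2.
U+10349 → 4-byte form F0 90 8D 89 at offsets 3–6.
U+4CE84 → 4-byte form F1 8C BA 84 at offsets 7–10.
U+06BE → 2-byte form DA BE at offsets 11–12.
Offset 11 falls in char 4's range; it's byte 1 of DA BE = 0xDA.

0xDA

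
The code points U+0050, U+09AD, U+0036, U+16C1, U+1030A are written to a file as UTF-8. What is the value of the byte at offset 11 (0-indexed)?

U+0050 → 1-byte form 50 at offsets 0–0.
U+09AD → 3-byte form E0 A6 AD at offsets 1–3.
U+0036 → 1-byte form 36 at offsets 4–4.
U+16C1 → 3-byte form E1 9B 81 at offsets 5–7.
U+1030A → 4-byte form F0 90 8C 8A at offsets 8–11.
Offset 11 falls in char 5's range; it's byte 4 of F0 90 8C 8A = 0x8A.

0x8A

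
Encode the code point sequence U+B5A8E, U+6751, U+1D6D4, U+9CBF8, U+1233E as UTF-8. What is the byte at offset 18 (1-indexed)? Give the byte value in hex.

1-indexed offset 18 is 0-indexed offset 17.
U+B5A8E → 4-byte form F2 B5 AA 8E at offsets 0–3.
U+6751 → 3-byte form E6 9D 91 at offsets 4–6.
U+1D6D4 → 4-byte form F0 9D 9B 94 at offsets 7–10.
U+9CBF8 → 4-byte form F2 9C AF B8 at offsets 11–14.
U+1233E → 4-byte form F0 92 8C BE at offsets 15–18.
Offset 17 falls in char 5's range; it's byte 3 of F0 92 8C BE = 0x8C.

0x8C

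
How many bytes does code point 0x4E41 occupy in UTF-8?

3

U+4E41 = 0x4E41. UTF-8 uses 1 byte below 0x80, 2 below 0x800, 3 below 0x10000, 4 up to 0x10FFFF. 0x4E41 is in U+0800–U+FFFF → 3 bytes.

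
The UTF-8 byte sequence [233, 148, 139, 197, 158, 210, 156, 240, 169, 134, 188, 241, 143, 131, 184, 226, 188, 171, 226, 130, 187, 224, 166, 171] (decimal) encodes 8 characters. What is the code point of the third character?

U+049C

Offset 0: leading byte 0xE9 = 11101001 → 3-byte char #1 = E9 94 8B.
Offset 3: leading byte 0xC5 = 11000101 → 2-byte char #2 = C5 9E.
Offset 5: leading byte 0xD2 = 11010010 → 2-byte char #3 = D2 9C.
Leading byte 0xD2 = 11010010 matches 110xxxxx → 2-byte sequence.
Byte 1: 0xD2 = 11010010, payload 10010 (5 bits).
Byte 2: 0x9C = 10011100 (10xxxxxx ✓), payload 011100.
Concatenate: 10010011100 = 0x49C (11 bits → U+049C).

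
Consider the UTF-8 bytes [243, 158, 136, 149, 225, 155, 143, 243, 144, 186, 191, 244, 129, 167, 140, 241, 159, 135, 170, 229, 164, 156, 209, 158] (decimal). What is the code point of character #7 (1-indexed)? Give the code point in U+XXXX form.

Offset 0: leading byte 0xF3 = 11110011 → 4-byte char #1 = F3 9E 88 95.
Offset 4: leading byte 0xE1 = 11100001 → 3-byte char #2 = E1 9B 8F.
Offset 7: leading byte 0xF3 = 11110011 → 4-byte char #3 = F3 90 BA BF.
Offset 11: leading byte 0xF4 = 11110100 → 4-byte char #4 = F4 81 A7 8C.
Offset 15: leading byte 0xF1 = 11110001 → 4-byte char #5 = F1 9F 87 AA.
Offset 19: leading byte 0xE5 = 11100101 → 3-byte char #6 = E5 A4 9C.
Offset 22: leading byte 0xD1 = 11010001 → 2-byte char #7 = D1 9E.
Leading byte 0xD1 = 11010001 matches 110xxxxx → 2-byte sequence.
Byte 1: 0xD1 = 11010001, payload 10001 (5 bits).
Byte 2: 0x9E = 10011110 (10xxxxxx ✓), payload 011110.
Concatenate: 10001011110 = 0x45E (11 bits → U+045E).

U+045E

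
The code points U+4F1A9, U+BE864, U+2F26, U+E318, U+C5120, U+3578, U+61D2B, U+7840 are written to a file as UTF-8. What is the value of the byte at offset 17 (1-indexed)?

1-indexed offset 17 is 0-indexed offset 16.
U+4F1A9 → 4-byte form F1 8F 86 A9 at offsets 0–3.
U+BE864 → 4-byte form F2 BE A1 A4 at offsets 4–7.
U+2F26 → 3-byte form E2 BC A6 at offsets 8–10.
U+E318 → 3-byte form EE 8C 98 at offsets 11–13.
U+C5120 → 4-byte form F3 85 84 A0 at offsets 14–17.
Offset 16 falls in char 5's range; it's byte 3 of F3 85 84 A0 = 0x84.

0x84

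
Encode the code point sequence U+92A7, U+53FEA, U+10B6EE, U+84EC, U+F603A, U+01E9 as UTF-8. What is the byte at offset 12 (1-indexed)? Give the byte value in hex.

1-indexed offset 12 is 0-indexed offset 11.
U+92A7 → 3-byte form E9 8A A7 at offsets 0–2.
U+53FEA → 4-byte form F1 93 BF AA at offsets 3–6.
U+10B6EE → 4-byte form F4 8B 9B AE at offsets 7–10.
U+84EC → 3-byte form E8 93 AC at offsets 11–13.
Offset 11 falls in char 4's range; it's byte 1 of E8 93 AC = 0xE8.

0xE8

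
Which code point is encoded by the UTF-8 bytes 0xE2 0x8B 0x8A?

Leading byte 0xE2 = 11100010 matches 1110xxxx → 3-byte sequence.
Byte 1: 0xE2 = 11100010, payload 0010 (4 bits).
Byte 2: 0x8B = 10001011 (10xxxxxx ✓), payload 001011.
Byte 3: 0x8A = 10001010 (10xxxxxx ✓), payload 001010.
Concatenate: 0010001011001010 = 0x22CA (16 bits → U+22CA).

U+22CA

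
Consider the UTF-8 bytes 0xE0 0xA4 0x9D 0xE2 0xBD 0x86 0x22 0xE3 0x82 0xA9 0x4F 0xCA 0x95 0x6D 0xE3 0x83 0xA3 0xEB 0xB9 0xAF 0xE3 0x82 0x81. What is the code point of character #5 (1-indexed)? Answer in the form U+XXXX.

Offset 0: leading byte 0xE0 = 11100000 → 3-byte char #1 = E0 A4 9D.
Offset 3: leading byte 0xE2 = 11100010 → 3-byte char #2 = E2 BD 86.
Offset 6: leading byte 0x22 = 00100010 → 1-byte char #3 = 22.
Offset 7: leading byte 0xE3 = 11100011 → 3-byte char #4 = E3 82 A9.
Offset 10: leading byte 0x4F = 01001111 → 1-byte char #5 = 4F.
Leading byte 0x4F = 01001111 matches 0xxxxxxx → 1-byte sequence.
Byte 1: 0x4F = 01001111, payload 1001111 (7 bits).
Concatenate: 1001111 = 0x4F (7 bits → U+004F).

U+004F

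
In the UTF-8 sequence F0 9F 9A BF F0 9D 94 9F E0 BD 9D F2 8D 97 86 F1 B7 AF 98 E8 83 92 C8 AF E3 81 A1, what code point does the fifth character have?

U+77BD8

Offset 0: leading byte 0xF0 = 11110000 → 4-byte char #1 = F0 9F 9A BF.
Offset 4: leading byte 0xF0 = 11110000 → 4-byte char #2 = F0 9D 94 9F.
Offset 8: leading byte 0xE0 = 11100000 → 3-byte char #3 = E0 BD 9D.
Offset 11: leading byte 0xF2 = 11110010 → 4-byte char #4 = F2 8D 97 86.
Offset 15: leading byte 0xF1 = 11110001 → 4-byte char #5 = F1 B7 AF 98.
Leading byte 0xF1 = 11110001 matches 11110xxx → 4-byte sequence.
Byte 1: 0xF1 = 11110001, payload 001 (3 bits).
Byte 2: 0xB7 = 10110111 (10xxxxxx ✓), payload 110111.
Byte 3: 0xAF = 10101111 (10xxxxxx ✓), payload 101111.
Byte 4: 0x98 = 10011000 (10xxxxxx ✓), payload 011000.
Concatenate: 001110111101111011000 = 0x77BD8 (21 bits → U+77BD8).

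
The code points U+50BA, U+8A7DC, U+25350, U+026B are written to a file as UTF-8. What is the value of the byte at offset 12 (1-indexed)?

0xC9

1-indexed offset 12 is 0-indexed offset 11.
U+50BA → 3-byte form E5 82 BA at offsets 0–2.
U+8A7DC → 4-byte form F2 8A 9F 9C at offsets 3–6.
U+25350 → 4-byte form F0 A5 8D 90 at offsets 7–10.
U+026B → 2-byte form C9 AB at offsets 11–12.
Offset 11 falls in char 4's range; it's byte 1 of C9 AB = 0xC9.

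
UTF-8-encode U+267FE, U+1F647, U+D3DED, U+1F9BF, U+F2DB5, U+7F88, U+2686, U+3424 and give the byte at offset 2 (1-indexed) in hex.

1-indexed offset 2 is 0-indexed offset 1.
U+267FE → 4-byte form F0 A6 9F BE at offsets 0–3.
Offset 1 falls in char 1's range; it's byte 2 of F0 A6 9F BE = 0xA6.

0xA6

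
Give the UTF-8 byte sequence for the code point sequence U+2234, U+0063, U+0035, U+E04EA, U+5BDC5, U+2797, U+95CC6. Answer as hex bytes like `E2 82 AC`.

U+2234: 3-byte form → E2 88 B4.
U+0063: 1-byte form → 63.
U+0035: 1-byte form → 35.
U+E04EA: 4-byte form → F3 A0 93 AA.
U+5BDC5: 4-byte form → F1 9B B7 85.
U+2797: 3-byte form → E2 9E 97.
U+95CC6: 4-byte form → F2 95 B3 86.
Concatenated (20 bytes): E2 88 B4 63 35 F3 A0 93 AA F1 9B B7 85 E2 9E 97 F2 95 B3 86.

E2 88 B4 63 35 F3 A0 93 AA F1 9B B7 85 E2 9E 97 F2 95 B3 86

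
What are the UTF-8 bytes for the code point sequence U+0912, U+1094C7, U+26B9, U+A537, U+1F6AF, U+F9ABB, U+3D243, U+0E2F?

U+0912: 3-byte form → E0 A4 92.
U+1094C7: 4-byte form → F4 89 93 87.
U+26B9: 3-byte form → E2 9A B9.
U+A537: 3-byte form → EA 94 B7.
U+1F6AF: 4-byte form → F0 9F 9A AF.
U+F9ABB: 4-byte form → F3 B9 AA BB.
U+3D243: 4-byte form → F0 BD 89 83.
U+0E2F: 3-byte form → E0 B8 AF.
Concatenated (28 bytes): E0 A4 92 F4 89 93 87 E2 9A B9 EA 94 B7 F0 9F 9A AF F3 B9 AA BB F0 BD 89 83 E0 B8 AF.

E0 A4 92 F4 89 93 87 E2 9A B9 EA 94 B7 F0 9F 9A AF F3 B9 AA BB F0 BD 89 83 E0 B8 AF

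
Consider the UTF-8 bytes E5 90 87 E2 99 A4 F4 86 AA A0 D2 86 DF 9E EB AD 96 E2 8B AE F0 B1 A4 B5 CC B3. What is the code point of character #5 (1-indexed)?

Offset 0: leading byte 0xE5 = 11100101 → 3-byte char #1 = E5 90 87.
Offset 3: leading byte 0xE2 = 11100010 → 3-byte char #2 = E2 99 A4.
Offset 6: leading byte 0xF4 = 11110100 → 4-byte char #3 = F4 86 AA A0.
Offset 10: leading byte 0xD2 = 11010010 → 2-byte char #4 = D2 86.
Offset 12: leading byte 0xDF = 11011111 → 2-byte char #5 = DF 9E.
Leading byte 0xDF = 11011111 matches 110xxxxx → 2-byte sequence.
Byte 1: 0xDF = 11011111, payload 11111 (5 bits).
Byte 2: 0x9E = 10011110 (10xxxxxx ✓), payload 011110.
Concatenate: 11111011110 = 0x7DE (11 bits → U+07DE).

U+07DE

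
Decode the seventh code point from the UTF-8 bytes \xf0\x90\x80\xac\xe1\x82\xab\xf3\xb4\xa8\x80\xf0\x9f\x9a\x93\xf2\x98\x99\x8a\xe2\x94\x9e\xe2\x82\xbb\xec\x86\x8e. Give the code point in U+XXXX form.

U+20BB

Offset 0: leading byte 0xF0 = 11110000 → 4-byte char #1 = F0 90 80 AC.
Offset 4: leading byte 0xE1 = 11100001 → 3-byte char #2 = E1 82 AB.
Offset 7: leading byte 0xF3 = 11110011 → 4-byte char #3 = F3 B4 A8 80.
Offset 11: leading byte 0xF0 = 11110000 → 4-byte char #4 = F0 9F 9A 93.
Offset 15: leading byte 0xF2 = 11110010 → 4-byte char #5 = F2 98 99 8A.
Offset 19: leading byte 0xE2 = 11100010 → 3-byte char #6 = E2 94 9E.
Offset 22: leading byte 0xE2 = 11100010 → 3-byte char #7 = E2 82 BB.
Leading byte 0xE2 = 11100010 matches 1110xxxx → 3-byte sequence.
Byte 1: 0xE2 = 11100010, payload 0010 (4 bits).
Byte 2: 0x82 = 10000010 (10xxxxxx ✓), payload 000010.
Byte 3: 0xBB = 10111011 (10xxxxxx ✓), payload 111011.
Concatenate: 0010000010111011 = 0x20BB (16 bits → U+20BB).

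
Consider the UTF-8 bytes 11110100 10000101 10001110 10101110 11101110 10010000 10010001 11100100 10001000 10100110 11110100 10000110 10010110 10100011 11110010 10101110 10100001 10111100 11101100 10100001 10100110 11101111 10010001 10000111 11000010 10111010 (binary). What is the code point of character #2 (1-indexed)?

U+E411

Offset 0: leading byte 0xF4 = 11110100 → 4-byte char #1 = F4 85 8E AE.
Offset 4: leading byte 0xEE = 11101110 → 3-byte char #2 = EE 90 91.
Leading byte 0xEE = 11101110 matches 1110xxxx → 3-byte sequence.
Byte 1: 0xEE = 11101110, payload 1110 (4 bits).
Byte 2: 0x90 = 10010000 (10xxxxxx ✓), payload 010000.
Byte 3: 0x91 = 10010001 (10xxxxxx ✓), payload 010001.
Concatenate: 1110010000010001 = 0xE411 (16 bits → U+E411).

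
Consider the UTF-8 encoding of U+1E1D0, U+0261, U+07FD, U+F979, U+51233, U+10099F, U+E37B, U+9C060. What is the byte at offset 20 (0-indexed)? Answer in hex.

U+1E1D0 → 4-byte form F0 9E 87 90 at offsets 0–3.
U+0261 → 2-byte form C9 A1 at offsets 4–5.
U+07FD → 2-byte form DF BD at offsets 6–7.
U+F979 → 3-byte form EF A5 B9 at offsets 8–10.
U+51233 → 4-byte form F1 91 88 B3 at offsets 11–14.
U+10099F → 4-byte form F4 80 A6 9F at offsets 15–18.
U+E37B → 3-byte form EE 8D BB at offsets 19–21.
Offset 20 falls in char 7's range; it's byte 2 of EE 8D BB = 0x8D.

0x8D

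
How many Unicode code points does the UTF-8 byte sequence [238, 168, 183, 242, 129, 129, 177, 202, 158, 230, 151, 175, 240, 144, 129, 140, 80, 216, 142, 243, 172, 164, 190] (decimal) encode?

Byte at offset 0: 0xEE = 11101110 → 3-byte char (#1). Advance 3.
Byte at offset 3: 0xF2 = 11110010 → 4-byte char (#2). Advance 4.
Byte at offset 7: 0xCA = 11001010 → 2-byte char (#3). Advance 2.
Byte at offset 9: 0xE6 = 11100110 → 3-byte char (#4). Advance 3.
Byte at offset 12: 0xF0 = 11110000 → 4-byte char (#5). Advance 4.
Byte at offset 16: 0x50 = 01010000 → 1-byte char (#6). Advance 1.
Byte at offset 17: 0xD8 = 11011000 → 2-byte char (#7). Advance 2.
Byte at offset 19: 0xF3 = 11110011 → 4-byte char (#8). Advance 4.
Reached end at offset 23 after 8 code points.

8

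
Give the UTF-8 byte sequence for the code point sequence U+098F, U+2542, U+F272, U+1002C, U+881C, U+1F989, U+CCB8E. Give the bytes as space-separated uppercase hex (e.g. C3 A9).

U+098F: 3-byte form → E0 A6 8F.
U+2542: 3-byte form → E2 95 82.
U+F272: 3-byte form → EF 89 B2.
U+1002C: 4-byte form → F0 90 80 AC.
U+881C: 3-byte form → E8 A0 9C.
U+1F989: 4-byte form → F0 9F A6 89.
U+CCB8E: 4-byte form → F3 8C AE 8E.
Concatenated (24 bytes): E0 A6 8F E2 95 82 EF 89 B2 F0 90 80 AC E8 A0 9C F0 9F A6 89 F3 8C AE 8E.

E0 A6 8F E2 95 82 EF 89 B2 F0 90 80 AC E8 A0 9C F0 9F A6 89 F3 8C AE 8E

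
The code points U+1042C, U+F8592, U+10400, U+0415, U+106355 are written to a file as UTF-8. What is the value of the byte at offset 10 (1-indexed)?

1-indexed offset 10 is 0-indexed offset 9.
U+1042C → 4-byte form F0 90 90 AC at offsets 0–3.
U+F8592 → 4-byte form F3 B8 96 92 at offsets 4–7.
U+10400 → 4-byte form F0 90 90 80 at offsets 8–11.
Offset 9 falls in char 3's range; it's byte 2 of F0 90 90 80 = 0x90.

0x90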